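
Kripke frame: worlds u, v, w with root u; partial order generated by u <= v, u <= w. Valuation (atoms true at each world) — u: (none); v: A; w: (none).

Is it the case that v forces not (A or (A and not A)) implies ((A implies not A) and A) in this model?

Yes

v forces not (A or (A and not A)) implies ((A implies not A) and A) vacuously: no world accessible from v forces the antecedent not (A or (A and not A)).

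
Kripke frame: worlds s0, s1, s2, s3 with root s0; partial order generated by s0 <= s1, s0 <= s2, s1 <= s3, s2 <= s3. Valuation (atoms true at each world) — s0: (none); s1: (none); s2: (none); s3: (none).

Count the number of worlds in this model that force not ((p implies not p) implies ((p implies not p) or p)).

0

s0: does not force it — s0 does not force not ((p implies not p) implies ((p implies not p) or p)) since s0 is accessible from s0 and s0 forces (p implies not p) implies ((p implies not p) or p).
s1: does not force it — s1 does not force not ((p implies not p) implies ((p implies not p) or p)) since s1 is accessible from s1 and s1 forces (p implies not p) implies ((p implies not p) or p).
s2: does not force it.
s3: does not force it.
Worlds forcing the formula: { }.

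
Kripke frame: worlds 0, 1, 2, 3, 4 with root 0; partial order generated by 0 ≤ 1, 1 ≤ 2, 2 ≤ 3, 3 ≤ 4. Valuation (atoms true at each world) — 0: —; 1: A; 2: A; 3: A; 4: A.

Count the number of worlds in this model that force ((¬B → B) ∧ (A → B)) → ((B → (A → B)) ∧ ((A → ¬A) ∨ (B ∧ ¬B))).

0: forces it.
1: forces it.
2: forces it.
3: forces it.
4: forces it.
Worlds forcing the formula: {0, 1, 2, 3, 4}.

5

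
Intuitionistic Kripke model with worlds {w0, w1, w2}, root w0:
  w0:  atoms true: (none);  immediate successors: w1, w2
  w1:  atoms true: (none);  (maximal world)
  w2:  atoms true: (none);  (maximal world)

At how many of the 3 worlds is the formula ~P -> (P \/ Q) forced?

0

w0: does not force it — w0 ||-/- ~P -> (P \/ Q): already at w0 itself, w0 ||- ~P but w0 ||-/- P \/ Q.
w1: does not force it — w1 ||-/- ~P -> (P \/ Q): already at w1 itself, w1 ||- ~P but w1 ||-/- P \/ Q.
w2: does not force it — w2 ||-/- ~P -> (P \/ Q): already at w2 itself, w2 ||- ~P but w2 ||-/- P \/ Q.
Worlds forcing the formula: { }.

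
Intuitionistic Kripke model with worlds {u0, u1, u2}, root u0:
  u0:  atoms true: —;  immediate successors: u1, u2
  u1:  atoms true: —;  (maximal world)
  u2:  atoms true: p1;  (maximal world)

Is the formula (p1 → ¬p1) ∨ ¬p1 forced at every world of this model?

Not every world: u0 ⊮ (p1 → ¬p1) ∨ ¬p1.
u0 ⊮ (p1 → ¬p1) ∨ ¬p1: neither disjunct is forced at u0.
u0 ⊮ p1 → ¬p1: at the accessible world u2, u2 ⊩ p1 but u2 ⊮ ¬p1.
u2 ⊮ ¬p1 since u2 is accessible from u2 and u2 ⊩ p1.

No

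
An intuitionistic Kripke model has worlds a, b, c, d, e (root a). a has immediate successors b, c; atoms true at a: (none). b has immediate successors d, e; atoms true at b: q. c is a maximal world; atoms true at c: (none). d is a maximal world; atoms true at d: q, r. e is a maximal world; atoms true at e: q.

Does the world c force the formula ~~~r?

c ||- ~~~r: no world accessible from c forces ~~r.

Yes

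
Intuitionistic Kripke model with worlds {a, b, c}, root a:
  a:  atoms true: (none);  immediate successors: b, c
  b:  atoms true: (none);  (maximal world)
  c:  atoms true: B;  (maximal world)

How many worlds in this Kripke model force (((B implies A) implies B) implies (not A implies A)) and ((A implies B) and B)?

0

a: does not force it — a does not force (((B implies A) implies B) implies (not A implies A)) and ((A implies B) and B) since a fails ((B implies A) implies B) implies (not A implies A).
b: does not force it — b does not force (((B implies A) implies B) implies (not A implies A)) and ((A implies B) and B) since b fails (A implies B) and B.
c: does not force it — c does not force (((B implies A) implies B) implies (not A implies A)) and ((A implies B) and B) since c fails ((B implies A) implies B) implies (not A implies A).
Worlds forcing the formula: { }.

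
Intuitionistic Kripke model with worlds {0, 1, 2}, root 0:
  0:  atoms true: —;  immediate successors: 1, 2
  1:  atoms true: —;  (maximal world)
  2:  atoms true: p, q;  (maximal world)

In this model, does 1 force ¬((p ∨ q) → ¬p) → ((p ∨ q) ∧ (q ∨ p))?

Yes

1 ⊩ ¬((p ∨ q) → ¬p) → ((p ∨ q) ∧ (q ∨ p)) vacuously: no world accessible from 1 forces the antecedent ¬((p ∨ q) → ¬p).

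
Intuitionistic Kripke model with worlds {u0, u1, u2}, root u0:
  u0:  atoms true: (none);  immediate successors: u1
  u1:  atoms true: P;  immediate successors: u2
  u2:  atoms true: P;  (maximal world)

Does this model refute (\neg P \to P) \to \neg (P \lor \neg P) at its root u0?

Yes

u0 \nVdash (\neg P \to P) \to \neg (P \lor \neg P): already at u0 itself, u0 \Vdash \neg P \to P but u0 \nVdash \neg (P \lor \neg P).
u0 \nVdash \neg (P \lor \neg P) since u1 is accessible from u0 and u1 \Vdash P \lor \neg P.
u1 \Vdash P \lor \neg P via the disjunct P.
So the root u0 does not force (\neg P \to P) \to \neg (P \lor \neg P); the model is a countermodel.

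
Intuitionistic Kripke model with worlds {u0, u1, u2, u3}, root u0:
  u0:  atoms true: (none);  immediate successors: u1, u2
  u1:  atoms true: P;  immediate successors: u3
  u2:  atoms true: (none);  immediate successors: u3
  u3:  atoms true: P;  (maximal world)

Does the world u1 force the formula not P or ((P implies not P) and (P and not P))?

No

u1 does not force not P or ((P implies not P) and (P and not P)): neither disjunct is forced at u1.
u1 does not force not P since u1 is accessible from u1 and u1 forces P.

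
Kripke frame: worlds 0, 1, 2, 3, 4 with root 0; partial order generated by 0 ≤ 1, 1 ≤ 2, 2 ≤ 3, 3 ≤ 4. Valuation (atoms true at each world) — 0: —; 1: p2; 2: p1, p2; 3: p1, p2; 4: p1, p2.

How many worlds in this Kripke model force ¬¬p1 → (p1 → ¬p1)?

0

0: does not force it — 0 ⊮ ¬¬p1 → (p1 → ¬p1): already at 0 itself, 0 ⊩ ¬¬p1 but 0 ⊮ p1 → ¬p1.
1: does not force it — 1 ⊮ ¬¬p1 → (p1 → ¬p1): already at 1 itself, 1 ⊩ ¬¬p1 but 1 ⊮ p1 → ¬p1.
2: does not force it — 2 ⊮ ¬¬p1 → (p1 → ¬p1): already at 2 itself, 2 ⊩ ¬¬p1 but 2 ⊮ p1 → ¬p1.
3: does not force it.
4: does not force it.
Worlds forcing the formula: { }.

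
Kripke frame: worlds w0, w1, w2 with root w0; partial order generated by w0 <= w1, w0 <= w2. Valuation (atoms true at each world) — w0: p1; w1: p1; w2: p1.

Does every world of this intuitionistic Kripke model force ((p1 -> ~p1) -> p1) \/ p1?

w0 ||- ((p1 -> ~p1) -> p1) \/ p1 via the disjunct (p1 -> ~p1) -> p1.
Since the root w0 forces ((p1 -> ~p1) -> p1) \/ p1 and forcing is persistent (monotone upward), every world forces it.

Yes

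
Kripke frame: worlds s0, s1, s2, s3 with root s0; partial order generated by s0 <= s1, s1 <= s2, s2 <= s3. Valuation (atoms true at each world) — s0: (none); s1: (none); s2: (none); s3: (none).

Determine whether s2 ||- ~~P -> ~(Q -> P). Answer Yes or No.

Yes

s2 ||- ~~P -> ~(Q -> P) vacuously: no world accessible from s2 forces the antecedent ~~P.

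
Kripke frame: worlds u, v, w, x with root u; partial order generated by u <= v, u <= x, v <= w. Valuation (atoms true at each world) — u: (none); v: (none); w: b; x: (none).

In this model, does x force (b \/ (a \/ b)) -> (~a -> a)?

x ||- (b \/ (a \/ b)) -> (~a -> a) vacuously: no world accessible from x forces the antecedent b \/ (a \/ b).

Yes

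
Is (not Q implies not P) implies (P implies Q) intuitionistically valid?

This is the converse of contraposition, which is not intuitionistically valid.
A Kripke countermodel: worlds u0, u1; order generated by u0 <= u1; atoms true at each world — u0:{P}; u1:{P,Q}.
u0 does not force (not Q implies not P) implies (P implies Q): already at u0 itself, u0 forces not Q implies not P but u0 does not force P implies Q.
u0 does not force P implies Q: already at u0 itself, u0 forces P but u0 does not force Q.
u0 lacks atom Q, so u0 does not force Q.
So the root u0 does not force the formula.

No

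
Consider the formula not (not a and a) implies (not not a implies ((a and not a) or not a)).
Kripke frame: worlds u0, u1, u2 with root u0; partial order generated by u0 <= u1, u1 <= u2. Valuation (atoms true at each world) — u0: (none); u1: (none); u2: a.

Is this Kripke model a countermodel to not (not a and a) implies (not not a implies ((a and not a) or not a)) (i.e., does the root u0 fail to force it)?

Yes

u0 does not force not (not a and a) implies (not not a implies ((a and not a) or not a)): already at u0 itself, u0 forces not (not a and a) but u0 does not force not not a implies ((a and not a) or not a).
u0 does not force not not a implies ((a and not a) or not a): already at u0 itself, u0 forces not not a but u0 does not force (a and not a) or not a.
u0 does not force (a and not a) or not a: neither disjunct is forced at u0.
u0 does not force a and not a since u0 fails a.
So the root u0 does not force not (not a and a) implies (not not a implies ((a and not a) or not a)); the model is a countermodel.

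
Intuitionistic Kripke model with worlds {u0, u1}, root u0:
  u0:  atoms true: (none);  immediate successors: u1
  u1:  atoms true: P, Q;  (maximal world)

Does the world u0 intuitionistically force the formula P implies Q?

Yes

u0 forces P implies Q: every world accessible from u0 that forces P (namely u1) also forces Q.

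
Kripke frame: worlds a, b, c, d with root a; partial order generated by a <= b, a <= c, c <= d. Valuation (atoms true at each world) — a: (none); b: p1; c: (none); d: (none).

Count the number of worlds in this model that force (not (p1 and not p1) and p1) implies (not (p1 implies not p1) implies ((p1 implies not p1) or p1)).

4

a: forces it.
b: forces it.
c: forces it.
d: forces it.
Worlds forcing the formula: {a, b, c, d}.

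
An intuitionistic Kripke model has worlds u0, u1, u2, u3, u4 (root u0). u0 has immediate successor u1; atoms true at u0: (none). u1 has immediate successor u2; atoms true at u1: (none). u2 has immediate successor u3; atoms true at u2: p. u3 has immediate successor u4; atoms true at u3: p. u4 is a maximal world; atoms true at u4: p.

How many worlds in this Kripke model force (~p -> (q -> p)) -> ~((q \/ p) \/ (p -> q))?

0

u0: does not force it — u0 ||-/- (~p -> (q -> p)) -> ~((q \/ p) \/ (p -> q)): already at u0 itself, u0 ||- ~p -> (q -> p) but u0 ||-/- ~((q \/ p) \/ (p -> q)).
u1: does not force it — u1 ||-/- (~p -> (q -> p)) -> ~((q \/ p) \/ (p -> q)): already at u1 itself, u1 ||- ~p -> (q -> p) but u1 ||-/- ~((q \/ p) \/ (p -> q)).
u2: does not force it.
u3: does not force it.
u4: does not force it.
Worlds forcing the formula: { }.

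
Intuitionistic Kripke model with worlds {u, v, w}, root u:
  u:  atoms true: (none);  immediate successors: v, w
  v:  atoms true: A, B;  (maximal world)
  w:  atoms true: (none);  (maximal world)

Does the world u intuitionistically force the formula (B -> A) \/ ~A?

u ||- (B -> A) \/ ~A via the disjunct B -> A.

Yes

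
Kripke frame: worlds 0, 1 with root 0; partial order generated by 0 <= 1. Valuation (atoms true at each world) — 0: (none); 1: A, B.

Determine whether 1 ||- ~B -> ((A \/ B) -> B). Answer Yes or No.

Yes

1 ||- ~B -> ((A \/ B) -> B) vacuously: no world accessible from 1 forces the antecedent ~B.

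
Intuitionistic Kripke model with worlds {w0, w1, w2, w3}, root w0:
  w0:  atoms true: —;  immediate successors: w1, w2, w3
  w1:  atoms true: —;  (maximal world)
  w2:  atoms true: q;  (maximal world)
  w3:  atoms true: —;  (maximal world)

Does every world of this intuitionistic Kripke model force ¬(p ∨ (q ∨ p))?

Not every world: w0 ⊮ ¬(p ∨ (q ∨ p)).
w0 ⊮ ¬(p ∨ (q ∨ p)) since w2 is accessible from w0 and w2 ⊩ p ∨ (q ∨ p).
w2 ⊩ p ∨ (q ∨ p) via the disjunct q ∨ p.

No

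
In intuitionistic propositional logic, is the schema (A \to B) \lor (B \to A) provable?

No

This is the Gödel–Dummett linearity axiom, which is not intuitionistically valid.
A Kripke countermodel: worlds a, b, c; order generated by a \le b, a \le c; atoms true at each world — a:{}; b:{A}; c:{B}.
a \nVdash (A \to B) \lor (B \to A): neither disjunct is forced at a.
a \nVdash A \to B: at the accessible world b, b \Vdash A but b \nVdash B.
b lacks atom B, so b \nVdash B.
So the root a does not force the formula.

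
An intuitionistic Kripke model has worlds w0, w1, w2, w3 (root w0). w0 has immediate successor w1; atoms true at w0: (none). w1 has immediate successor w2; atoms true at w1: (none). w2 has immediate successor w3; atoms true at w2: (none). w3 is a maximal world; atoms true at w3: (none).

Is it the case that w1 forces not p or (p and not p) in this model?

w1 forces not p or (p and not p) via the disjunct not p.

Yes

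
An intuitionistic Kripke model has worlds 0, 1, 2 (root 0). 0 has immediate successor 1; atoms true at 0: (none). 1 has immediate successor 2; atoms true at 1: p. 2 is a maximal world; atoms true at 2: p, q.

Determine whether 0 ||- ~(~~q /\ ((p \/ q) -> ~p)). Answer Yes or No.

Yes

0 ||- ~(~~q /\ ((p \/ q) -> ~p)): no world accessible from 0 forces ~~q /\ ((p \/ q) -> ~p).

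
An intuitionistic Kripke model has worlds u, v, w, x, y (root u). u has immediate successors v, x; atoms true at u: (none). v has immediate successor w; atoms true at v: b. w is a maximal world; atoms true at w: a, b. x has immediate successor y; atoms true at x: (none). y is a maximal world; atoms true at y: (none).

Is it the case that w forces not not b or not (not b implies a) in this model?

Yes

w forces not not b or not (not b implies a) via the disjunct not not b.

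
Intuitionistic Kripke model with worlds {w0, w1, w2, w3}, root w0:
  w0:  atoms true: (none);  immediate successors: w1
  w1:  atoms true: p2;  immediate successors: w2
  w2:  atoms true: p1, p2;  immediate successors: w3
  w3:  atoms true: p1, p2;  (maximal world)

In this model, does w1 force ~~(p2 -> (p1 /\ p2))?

w1 ||- ~~(p2 -> (p1 /\ p2)): no world accessible from w1 forces ~(p2 -> (p1 /\ p2)).

Yes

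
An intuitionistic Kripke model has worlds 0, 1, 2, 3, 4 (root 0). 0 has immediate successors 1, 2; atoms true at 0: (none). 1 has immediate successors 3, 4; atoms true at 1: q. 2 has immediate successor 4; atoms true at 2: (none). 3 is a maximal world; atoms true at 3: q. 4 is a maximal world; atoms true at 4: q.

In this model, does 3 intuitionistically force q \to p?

3 \nVdash q \to p: already at 3 itself, 3 \Vdash q but 3 \nVdash p.
3 lacks atom p, so 3 \nVdash p.

No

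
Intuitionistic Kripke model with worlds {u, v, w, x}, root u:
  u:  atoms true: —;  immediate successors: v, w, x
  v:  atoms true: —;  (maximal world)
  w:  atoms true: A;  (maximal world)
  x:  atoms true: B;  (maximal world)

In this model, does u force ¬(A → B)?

No

u ⊮ ¬(A → B) since v is accessible from u and v ⊩ A → B.
v ⊩ A → B vacuously: no world accessible from v forces the antecedent A.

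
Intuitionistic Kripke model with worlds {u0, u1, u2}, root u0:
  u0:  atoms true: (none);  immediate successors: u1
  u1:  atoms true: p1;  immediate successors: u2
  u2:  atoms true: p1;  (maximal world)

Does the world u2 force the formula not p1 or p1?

Yes

u2 forces not p1 or p1 via the disjunct p1.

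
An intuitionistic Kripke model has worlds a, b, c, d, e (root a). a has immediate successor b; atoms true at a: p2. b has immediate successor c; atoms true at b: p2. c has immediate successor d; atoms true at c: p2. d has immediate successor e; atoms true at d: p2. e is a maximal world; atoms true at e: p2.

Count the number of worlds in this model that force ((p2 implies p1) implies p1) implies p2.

5

a: forces it.
b: forces it.
c: forces it.
d: forces it.
e: forces it.
Worlds forcing the formula: {a, b, c, d, e}.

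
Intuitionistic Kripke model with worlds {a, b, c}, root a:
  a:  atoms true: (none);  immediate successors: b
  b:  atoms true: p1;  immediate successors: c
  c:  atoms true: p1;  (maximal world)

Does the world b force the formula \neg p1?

No

b \nVdash \neg p1 since b is accessible from b and b \Vdash p1.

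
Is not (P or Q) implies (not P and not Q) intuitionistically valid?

This is a constructively valid De Morgan direction (negated disjunction to conjunction of negations), which is intuitionistically derivable.
From not (P or Q): if P held then P or Q would, contradiction — so not P; similarly not Q.

Yes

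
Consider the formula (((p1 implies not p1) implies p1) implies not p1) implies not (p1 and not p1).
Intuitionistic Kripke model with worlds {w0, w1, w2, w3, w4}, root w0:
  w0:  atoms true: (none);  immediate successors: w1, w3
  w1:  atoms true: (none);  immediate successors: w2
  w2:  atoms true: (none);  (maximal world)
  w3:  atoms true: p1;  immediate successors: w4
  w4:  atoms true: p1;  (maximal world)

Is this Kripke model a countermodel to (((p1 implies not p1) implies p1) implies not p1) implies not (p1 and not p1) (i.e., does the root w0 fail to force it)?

w0 forces (((p1 implies not p1) implies p1) implies not p1) implies not (p1 and not p1): every world accessible from w0 that forces ((p1 implies not p1) implies p1) implies not p1 (namely w1, w2) also forces not (p1 and not p1).
So the root w0 forces (((p1 implies not p1) implies p1) implies not p1) implies not (p1 and not p1); the model is not a countermodel.

No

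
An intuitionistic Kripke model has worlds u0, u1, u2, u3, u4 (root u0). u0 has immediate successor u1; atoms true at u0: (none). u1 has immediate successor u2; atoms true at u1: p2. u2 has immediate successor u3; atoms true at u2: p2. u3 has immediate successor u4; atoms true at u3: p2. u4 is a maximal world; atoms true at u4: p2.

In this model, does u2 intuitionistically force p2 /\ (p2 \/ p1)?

u2 ||- p2 /\ (p2 \/ p1) since u2 forces both conjuncts.

Yes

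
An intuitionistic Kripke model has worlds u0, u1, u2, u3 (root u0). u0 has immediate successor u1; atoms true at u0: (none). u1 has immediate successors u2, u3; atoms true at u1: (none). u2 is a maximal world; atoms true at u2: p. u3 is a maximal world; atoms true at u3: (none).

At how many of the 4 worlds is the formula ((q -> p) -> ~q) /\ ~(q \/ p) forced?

1

u0: does not force it — u0 ||-/- ((q -> p) -> ~q) /\ ~(q \/ p) since u0 fails ~(q \/ p).
u1: does not force it — u1 ||-/- ((q -> p) -> ~q) /\ ~(q \/ p) since u1 fails ~(q \/ p).
u2: does not force it.
u3: forces it.
Worlds forcing the formula: {u3}.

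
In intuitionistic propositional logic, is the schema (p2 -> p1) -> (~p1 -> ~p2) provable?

This is the forward direction of contraposition, which is intuitionistically derivable.
Assume p2 -> p1 and ~p1. If p2 held then p1 would follow, contradicting ~p1; so ~p2.

Yes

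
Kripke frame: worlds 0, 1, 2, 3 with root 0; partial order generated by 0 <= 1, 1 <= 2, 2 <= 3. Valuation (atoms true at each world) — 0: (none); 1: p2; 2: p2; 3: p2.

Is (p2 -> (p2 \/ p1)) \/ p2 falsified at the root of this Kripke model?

0 ||- (p2 -> (p2 \/ p1)) \/ p2 via the disjunct p2 -> (p2 \/ p1).
So the root 0 forces (p2 -> (p2 \/ p1)) \/ p2; the model is not a countermodel.

No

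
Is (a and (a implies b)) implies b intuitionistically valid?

Yes

This is modus ponens in implicational form, which is intuitionistically derivable.
If a world forces a and a implies b, then applying the implication at that world (which is accessible from itself) gives b.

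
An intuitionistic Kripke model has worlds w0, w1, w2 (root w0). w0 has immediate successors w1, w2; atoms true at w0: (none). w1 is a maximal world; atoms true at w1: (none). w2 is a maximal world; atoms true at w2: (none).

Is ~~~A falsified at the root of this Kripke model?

No

w0 ||- ~~~A: no world accessible from w0 forces ~~A.
So the root w0 forces ~~~A; the model is not a countermodel.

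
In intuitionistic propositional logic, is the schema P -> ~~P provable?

This is double-negation introduction, which is intuitionistically derivable.
If a world forces P then every accessible world forces P (persistence), so none forces ~P; hence ~~P.

Yes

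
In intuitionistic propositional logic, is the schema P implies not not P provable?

Yes

This is double-negation introduction, which is intuitionistically derivable.
If a world forces P then every accessible world forces P (persistence), so none forces not P; hence not not P.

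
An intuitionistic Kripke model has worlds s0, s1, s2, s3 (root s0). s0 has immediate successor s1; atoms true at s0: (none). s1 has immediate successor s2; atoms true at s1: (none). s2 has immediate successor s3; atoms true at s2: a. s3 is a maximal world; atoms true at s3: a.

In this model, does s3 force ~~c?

s3 ||-/- ~~c since s3 is accessible from s3 and s3 ||- ~c.
s3 ||- ~c: no world accessible from s3 forces c.

No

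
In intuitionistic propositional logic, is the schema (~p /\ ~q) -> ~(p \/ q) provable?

This is a constructively valid De Morgan direction (conjunction of negations to negated disjunction), which is intuitionistically derivable.
If both ~p and ~q hold at a world, no accessible world forces p or forces q, so none forces p \/ q.

Yes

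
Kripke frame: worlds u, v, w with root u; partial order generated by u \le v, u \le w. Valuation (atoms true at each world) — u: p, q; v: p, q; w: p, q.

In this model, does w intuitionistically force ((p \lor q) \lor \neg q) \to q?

Yes

w \Vdash ((p \lor q) \lor \neg q) \to q: every world accessible from w that forces (p \lor q) \lor \neg q (namely w) also forces q.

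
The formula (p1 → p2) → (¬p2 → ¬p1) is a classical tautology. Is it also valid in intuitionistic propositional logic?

Yes

This is the forward direction of contraposition, which is intuitionistically derivable.
Assume p1 → p2 and ¬p2. If p1 held then p2 would follow, contradicting ¬p2; so ¬p1.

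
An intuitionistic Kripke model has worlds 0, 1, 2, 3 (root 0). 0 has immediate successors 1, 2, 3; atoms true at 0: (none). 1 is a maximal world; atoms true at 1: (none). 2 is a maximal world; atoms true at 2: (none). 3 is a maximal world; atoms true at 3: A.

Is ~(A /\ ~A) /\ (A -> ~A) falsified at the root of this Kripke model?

0 ||-/- ~(A /\ ~A) /\ (A -> ~A) since 0 fails A -> ~A.
So the root 0 does not force ~(A /\ ~A) /\ (A -> ~A); the model is a countermodel.

Yes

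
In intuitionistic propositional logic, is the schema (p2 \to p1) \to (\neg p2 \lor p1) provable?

This is the material-implication-as-disjunction principle, which is not intuitionistically valid.
A Kripke countermodel: worlds 0, 1; order generated by 0 \le 1; atoms true at each world — 0:{}; 1:{p1,p2}.
0 \nVdash (p2 \to p1) \to (\neg p2 \lor p1): already at 0 itself, 0 \Vdash p2 \to p1 but 0 \nVdash \neg p2 \lor p1.
0 \nVdash \neg p2 \lor p1: neither disjunct is forced at 0.
0 \nVdash \neg p2 since 1 is accessible from 0 and 1 \Vdash p2.
So the root 0 does not force the formula.

No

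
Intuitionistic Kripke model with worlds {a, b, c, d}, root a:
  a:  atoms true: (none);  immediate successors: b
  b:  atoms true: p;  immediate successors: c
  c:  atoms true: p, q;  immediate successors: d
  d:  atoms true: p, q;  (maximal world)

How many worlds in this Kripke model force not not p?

4

a: forces it.
b: forces it.
c: forces it.
d: forces it.
Worlds forcing the formula: {a, b, c, d}.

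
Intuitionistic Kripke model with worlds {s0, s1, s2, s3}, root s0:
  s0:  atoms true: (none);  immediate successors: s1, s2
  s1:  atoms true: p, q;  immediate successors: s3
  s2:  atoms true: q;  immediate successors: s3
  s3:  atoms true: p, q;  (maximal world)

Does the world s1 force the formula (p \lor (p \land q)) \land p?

Yes

s1 \Vdash (p \lor (p \land q)) \land p since s1 forces both conjuncts.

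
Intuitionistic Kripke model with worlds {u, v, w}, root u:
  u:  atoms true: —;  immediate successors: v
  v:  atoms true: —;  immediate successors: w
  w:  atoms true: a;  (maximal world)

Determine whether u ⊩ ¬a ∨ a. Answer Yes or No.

No

u ⊮ ¬a ∨ a: neither disjunct is forced at u.
u ⊮ ¬a since w is accessible from u and w ⊩ a.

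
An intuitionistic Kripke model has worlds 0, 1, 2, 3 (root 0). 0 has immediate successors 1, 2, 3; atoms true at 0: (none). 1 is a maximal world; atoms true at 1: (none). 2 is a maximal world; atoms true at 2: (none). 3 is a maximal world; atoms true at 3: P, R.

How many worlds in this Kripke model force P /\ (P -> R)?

0: does not force it — 0 ||-/- P /\ (P -> R) since 0 fails P.
1: does not force it.
2: does not force it.
3: forces it.
Worlds forcing the formula: {3}.

1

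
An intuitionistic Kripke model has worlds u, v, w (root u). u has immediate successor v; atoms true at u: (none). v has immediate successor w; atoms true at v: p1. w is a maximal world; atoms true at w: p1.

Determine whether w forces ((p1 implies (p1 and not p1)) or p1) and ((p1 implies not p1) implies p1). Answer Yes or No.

w forces ((p1 implies (p1 and not p1)) or p1) and ((p1 implies not p1) implies p1) since w forces both conjuncts.

Yes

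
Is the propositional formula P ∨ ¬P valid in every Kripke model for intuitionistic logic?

This is the law of excluded middle, which is not intuitionistically valid.
A Kripke countermodel: worlds s0, s1; order generated by s0 ≤ s1; atoms true at each world — s0:{}; s1:{P}.
s0 ⊮ P ∨ ¬P: neither disjunct is forced at s0.
s0 lacks atom P, so s0 ⊮ P.
So the root s0 does not force the formula.

No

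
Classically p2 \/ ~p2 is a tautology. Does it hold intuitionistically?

This is the law of excluded middle, which is not intuitionistically valid.
A Kripke countermodel: worlds 0, 1; order generated by 0 <= 1; atoms true at each world — 0:{}; 1:{p2}.
0 ||-/- p2 \/ ~p2: neither disjunct is forced at 0.
0 lacks atom p2, so 0 ||-/- p2.
So the root 0 does not force the formula.

No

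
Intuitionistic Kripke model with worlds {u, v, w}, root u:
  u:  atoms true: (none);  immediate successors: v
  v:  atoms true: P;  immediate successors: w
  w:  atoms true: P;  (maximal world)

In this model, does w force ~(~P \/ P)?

No

w ||-/- ~(~P \/ P) since w is accessible from w and w ||- ~P \/ P.
w ||- ~P \/ P via the disjunct P.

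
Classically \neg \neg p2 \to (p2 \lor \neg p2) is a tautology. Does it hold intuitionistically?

This is a variant of double-negation elimination (deriving excluded middle from double negation), which is not intuitionistically valid.
A Kripke countermodel: worlds u0, u1; order generated by u0 \le u1; atoms true at each world — u0:{}; u1:{p2}.
u0 \nVdash \neg \neg p2 \to (p2 \lor \neg p2): already at u0 itself, u0 \Vdash \neg \neg p2 but u0 \nVdash p2 \lor \neg p2.
u0 \nVdash p2 \lor \neg p2: neither disjunct is forced at u0.
u0 lacks atom p2, so u0 \nVdash p2.
So the root u0 does not force the formula.

No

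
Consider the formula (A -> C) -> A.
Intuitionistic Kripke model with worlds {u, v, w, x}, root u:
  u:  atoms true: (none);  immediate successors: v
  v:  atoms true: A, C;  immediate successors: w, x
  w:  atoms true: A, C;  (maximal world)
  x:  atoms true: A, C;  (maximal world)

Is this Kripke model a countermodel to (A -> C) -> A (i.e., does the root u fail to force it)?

u ||-/- (A -> C) -> A: already at u itself, u ||- A -> C but u ||-/- A.
u lacks atom A, so u ||-/- A.
So the root u does not force (A -> C) -> A; the model is a countermodel.

Yes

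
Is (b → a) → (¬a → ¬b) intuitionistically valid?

Yes

This is the forward direction of contraposition, which is intuitionistically derivable.
Assume b → a and ¬a. If b held then a would follow, contradicting ¬a; so ¬b.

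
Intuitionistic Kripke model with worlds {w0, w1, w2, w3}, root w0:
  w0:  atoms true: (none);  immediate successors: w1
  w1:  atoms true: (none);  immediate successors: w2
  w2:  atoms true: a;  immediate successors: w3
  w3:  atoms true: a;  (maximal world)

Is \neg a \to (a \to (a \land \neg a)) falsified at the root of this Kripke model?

w0 \Vdash \neg a \to (a \to (a \land \neg a)) vacuously: no world accessible from w0 forces the antecedent \neg a.
So the root w0 forces \neg a \to (a \to (a \land \neg a)); the model is not a countermodel.

No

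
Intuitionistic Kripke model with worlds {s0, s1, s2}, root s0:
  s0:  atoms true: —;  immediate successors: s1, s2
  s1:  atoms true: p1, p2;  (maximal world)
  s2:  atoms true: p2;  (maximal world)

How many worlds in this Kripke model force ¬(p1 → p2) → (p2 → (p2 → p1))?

3

s0: forces it.
s1: forces it.
s2: forces it.
Worlds forcing the formula: {s0, s1, s2}.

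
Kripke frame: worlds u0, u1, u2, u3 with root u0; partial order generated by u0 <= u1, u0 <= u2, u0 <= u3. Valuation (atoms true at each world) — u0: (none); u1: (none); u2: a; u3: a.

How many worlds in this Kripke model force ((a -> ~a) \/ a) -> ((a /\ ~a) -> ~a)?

4

u0: forces it.
u1: forces it.
u2: forces it.
u3: forces it.
Worlds forcing the formula: {u0, u1, u2, u3}.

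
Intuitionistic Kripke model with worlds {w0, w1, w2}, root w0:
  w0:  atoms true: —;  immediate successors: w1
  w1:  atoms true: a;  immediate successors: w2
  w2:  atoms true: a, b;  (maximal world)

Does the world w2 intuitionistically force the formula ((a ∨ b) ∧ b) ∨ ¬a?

Yes

w2 ⊩ ((a ∨ b) ∧ b) ∨ ¬a via the disjunct (a ∨ b) ∧ b.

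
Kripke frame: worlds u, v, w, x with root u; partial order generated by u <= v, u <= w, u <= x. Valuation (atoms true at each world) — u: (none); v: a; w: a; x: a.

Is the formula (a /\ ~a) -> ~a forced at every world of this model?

Yes

u ||- (a /\ ~a) -> ~a vacuously: no world accessible from u forces the antecedent a /\ ~a.
Since the root u forces (a /\ ~a) -> ~a and forcing is persistent (monotone upward), every world forces it.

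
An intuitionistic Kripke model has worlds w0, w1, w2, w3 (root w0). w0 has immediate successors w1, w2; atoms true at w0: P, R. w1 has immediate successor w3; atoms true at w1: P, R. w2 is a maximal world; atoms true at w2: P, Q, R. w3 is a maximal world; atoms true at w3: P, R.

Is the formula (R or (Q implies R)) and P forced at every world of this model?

w0 forces (R or (Q implies R)) and P since w0 forces both conjuncts.
Since the root w0 forces (R or (Q implies R)) and P and forcing is persistent (monotone upward), every world forces it.

Yes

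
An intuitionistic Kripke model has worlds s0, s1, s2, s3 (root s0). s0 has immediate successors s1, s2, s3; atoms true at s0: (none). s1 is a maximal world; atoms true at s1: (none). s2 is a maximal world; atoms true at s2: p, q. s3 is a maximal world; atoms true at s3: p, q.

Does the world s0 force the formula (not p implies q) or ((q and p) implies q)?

Yes

s0 forces (not p implies q) or ((q and p) implies q) via the disjunct (q and p) implies q.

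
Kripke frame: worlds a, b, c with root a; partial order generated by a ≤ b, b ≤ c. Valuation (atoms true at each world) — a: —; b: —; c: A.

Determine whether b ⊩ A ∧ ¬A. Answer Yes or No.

b ⊮ A ∧ ¬A since b fails A.

No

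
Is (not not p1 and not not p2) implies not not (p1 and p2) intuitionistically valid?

This is the distribution of double negation over conjunction, which is intuitionistically derivable.
Assume not not p1, not not p2, and not (p1 and p2). From p1 we'd get not p2 (since p1 and p2 is refuted), contradicting not not p2; so not p1, contradicting not not p1.

Yes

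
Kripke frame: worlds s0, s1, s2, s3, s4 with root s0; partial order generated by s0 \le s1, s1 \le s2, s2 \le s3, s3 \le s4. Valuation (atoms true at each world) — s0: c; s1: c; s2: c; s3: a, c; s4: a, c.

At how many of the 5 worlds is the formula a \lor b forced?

2

s0: does not force it — s0 \nVdash a \lor b: neither disjunct is forced at s0.
s1: does not force it — s1 \nVdash a \lor b: neither disjunct is forced at s1.
s2: does not force it.
s3: forces it.
s4: forces it.
Worlds forcing the formula: {s3, s4}.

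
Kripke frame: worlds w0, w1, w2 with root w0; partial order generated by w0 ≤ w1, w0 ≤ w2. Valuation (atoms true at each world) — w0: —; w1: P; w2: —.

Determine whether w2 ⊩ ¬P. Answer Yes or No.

Yes

w2 ⊩ ¬P: no world accessible from w2 forces P.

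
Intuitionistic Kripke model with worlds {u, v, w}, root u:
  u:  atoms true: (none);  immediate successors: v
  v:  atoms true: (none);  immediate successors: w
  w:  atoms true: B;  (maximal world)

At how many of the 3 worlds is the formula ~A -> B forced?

u: does not force it — u ||-/- ~A -> B: already at u itself, u ||- ~A but u ||-/- B.
v: does not force it — v ||-/- ~A -> B: already at v itself, v ||- ~A but v ||-/- B.
w: forces it.
Worlds forcing the formula: {w}.

1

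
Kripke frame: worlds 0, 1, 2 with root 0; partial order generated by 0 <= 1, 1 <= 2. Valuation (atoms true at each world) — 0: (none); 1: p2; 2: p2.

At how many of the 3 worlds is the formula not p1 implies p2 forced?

2

0: does not force it — 0 does not force not p1 implies p2: already at 0 itself, 0 forces not p1 but 0 does not force p2.
1: forces it.
2: forces it.
Worlds forcing the formula: {1, 2}.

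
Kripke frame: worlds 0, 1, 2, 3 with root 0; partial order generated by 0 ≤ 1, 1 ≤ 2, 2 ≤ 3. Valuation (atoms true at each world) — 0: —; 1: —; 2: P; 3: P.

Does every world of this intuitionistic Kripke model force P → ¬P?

No

Not every world: 0 ⊮ P → ¬P.
0 ⊮ P → ¬P: at the accessible world 2, 2 ⊩ P but 2 ⊮ ¬P.
2 ⊮ ¬P since 2 is accessible from 2 and 2 ⊩ P.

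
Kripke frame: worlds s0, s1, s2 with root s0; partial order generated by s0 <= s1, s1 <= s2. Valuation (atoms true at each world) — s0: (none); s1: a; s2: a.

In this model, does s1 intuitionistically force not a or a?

Yes

s1 forces not a or a via the disjunct a.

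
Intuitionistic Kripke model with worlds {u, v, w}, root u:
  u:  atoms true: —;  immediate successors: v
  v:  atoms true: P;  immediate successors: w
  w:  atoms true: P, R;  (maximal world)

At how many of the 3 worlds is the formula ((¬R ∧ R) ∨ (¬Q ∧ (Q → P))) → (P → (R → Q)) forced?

0

u: does not force it — u ⊮ ((¬R ∧ R) ∨ (¬Q ∧ (Q → P))) → (P → (R → Q)): already at u itself, u ⊩ (¬R ∧ R) ∨ (¬Q ∧ (Q → P)) but u ⊮ P → (R → Q).
v: does not force it.
w: does not force it.
Worlds forcing the formula: { }.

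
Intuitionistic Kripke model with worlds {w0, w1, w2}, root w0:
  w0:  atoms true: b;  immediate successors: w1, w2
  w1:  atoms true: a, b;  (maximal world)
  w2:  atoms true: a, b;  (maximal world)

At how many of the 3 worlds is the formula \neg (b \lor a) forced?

w0: does not force it — w0 \nVdash \neg (b \lor a) since w0 is accessible from w0 and w0 \Vdash b \lor a.
w1: does not force it.
w2: does not force it.
Worlds forcing the formula: { }.

0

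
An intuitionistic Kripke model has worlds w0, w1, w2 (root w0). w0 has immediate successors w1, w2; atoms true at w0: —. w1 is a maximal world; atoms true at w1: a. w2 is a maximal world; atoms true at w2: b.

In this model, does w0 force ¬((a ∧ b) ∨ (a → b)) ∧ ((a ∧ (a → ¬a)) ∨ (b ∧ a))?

w0 ⊮ ¬((a ∧ b) ∨ (a → b)) ∧ ((a ∧ (a → ¬a)) ∨ (b ∧ a)) since w0 fails ¬((a ∧ b) ∨ (a → b)).

No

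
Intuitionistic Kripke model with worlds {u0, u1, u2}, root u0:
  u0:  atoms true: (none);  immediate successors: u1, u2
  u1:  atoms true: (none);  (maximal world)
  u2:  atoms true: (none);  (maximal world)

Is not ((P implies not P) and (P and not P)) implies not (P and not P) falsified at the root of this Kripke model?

u0 forces not ((P implies not P) and (P and not P)) implies not (P and not P): every world accessible from u0 that forces not ((P implies not P) and (P and not P)) (namely u0, u1, u2) also forces not (P and not P).
So the root u0 forces not ((P implies not P) and (P and not P)) implies not (P and not P); the model is not a countermodel.

No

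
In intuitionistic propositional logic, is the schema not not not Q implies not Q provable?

This is triple-negation reduction, which is intuitionistically derivable.
Assume not not not Q and suppose Q. Then not not Q (double-negation introduction), contradicting not not not Q. So not Q.

Yes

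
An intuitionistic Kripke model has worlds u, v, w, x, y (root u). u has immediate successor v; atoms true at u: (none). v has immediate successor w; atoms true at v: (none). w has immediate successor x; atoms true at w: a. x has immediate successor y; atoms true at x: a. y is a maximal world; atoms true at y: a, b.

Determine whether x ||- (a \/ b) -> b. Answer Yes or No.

x ||-/- (a \/ b) -> b: already at x itself, x ||- a \/ b but x ||-/- b.
x lacks atom b, so x ||-/- b.

No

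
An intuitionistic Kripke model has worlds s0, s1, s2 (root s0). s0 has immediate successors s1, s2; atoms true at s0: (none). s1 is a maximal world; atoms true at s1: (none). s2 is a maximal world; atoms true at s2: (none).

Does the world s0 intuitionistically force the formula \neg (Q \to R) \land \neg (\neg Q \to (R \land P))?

s0 \nVdash \neg (Q \to R) \land \neg (\neg Q \to (R \land P)) since s0 fails \neg (Q \to R).

No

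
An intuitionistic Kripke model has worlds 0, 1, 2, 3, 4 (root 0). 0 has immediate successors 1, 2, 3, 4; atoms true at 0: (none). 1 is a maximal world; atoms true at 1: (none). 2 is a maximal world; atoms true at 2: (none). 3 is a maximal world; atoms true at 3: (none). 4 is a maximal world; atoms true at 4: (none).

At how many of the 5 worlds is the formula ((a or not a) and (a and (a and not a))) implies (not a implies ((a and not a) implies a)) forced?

5

0: forces it.
1: forces it.
2: forces it.
3: forces it.
4: forces it.
Worlds forcing the formula: {0, 1, 2, 3, 4}.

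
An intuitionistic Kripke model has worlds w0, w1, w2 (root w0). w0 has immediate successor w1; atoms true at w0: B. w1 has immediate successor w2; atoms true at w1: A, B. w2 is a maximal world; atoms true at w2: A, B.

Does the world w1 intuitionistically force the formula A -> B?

Yes

w1 ||- A -> B: every world accessible from w1 that forces A (namely w1, w2) also forces B.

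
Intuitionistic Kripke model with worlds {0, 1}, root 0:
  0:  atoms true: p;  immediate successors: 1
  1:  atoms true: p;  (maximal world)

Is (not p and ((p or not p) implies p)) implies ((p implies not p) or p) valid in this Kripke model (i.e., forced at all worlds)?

Yes

0 forces (not p and ((p or not p) implies p)) implies ((p implies not p) or p) vacuously: no world accessible from 0 forces the antecedent not p and ((p or not p) implies p).
Since the root 0 forces (not p and ((p or not p) implies p)) implies ((p implies not p) or p) and forcing is persistent (monotone upward), every world forces it.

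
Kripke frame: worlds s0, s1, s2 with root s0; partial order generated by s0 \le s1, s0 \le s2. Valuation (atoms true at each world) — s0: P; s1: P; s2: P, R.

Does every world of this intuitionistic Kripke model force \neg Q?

Yes

s0 \Vdash \neg Q: no world accessible from s0 forces Q.
Since the root s0 forces \neg Q and forcing is persistent (monotone upward), every world forces it.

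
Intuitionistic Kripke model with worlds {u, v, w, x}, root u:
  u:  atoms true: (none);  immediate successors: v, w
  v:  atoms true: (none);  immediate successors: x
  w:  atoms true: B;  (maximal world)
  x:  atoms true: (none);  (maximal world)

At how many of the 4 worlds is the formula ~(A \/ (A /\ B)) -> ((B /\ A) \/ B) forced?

u: does not force it — u ||-/- ~(A \/ (A /\ B)) -> ((B /\ A) \/ B): already at u itself, u ||- ~(A \/ (A /\ B)) but u ||-/- (B /\ A) \/ B.
v: does not force it.
w: forces it.
x: does not force it.
Worlds forcing the formula: {w}.

1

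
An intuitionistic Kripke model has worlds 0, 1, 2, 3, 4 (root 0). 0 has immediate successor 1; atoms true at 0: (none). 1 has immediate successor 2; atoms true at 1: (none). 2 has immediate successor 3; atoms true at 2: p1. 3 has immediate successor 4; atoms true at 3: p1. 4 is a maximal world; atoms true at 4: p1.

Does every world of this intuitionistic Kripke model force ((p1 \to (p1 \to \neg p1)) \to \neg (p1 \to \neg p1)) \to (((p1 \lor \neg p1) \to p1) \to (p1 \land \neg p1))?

No

Not every world: 0 \nVdash ((p1 \to (p1 \to \neg p1)) \to \neg (p1 \to \neg p1)) \to (((p1 \lor \neg p1) \to p1) \to (p1 \land \neg p1)).
0 \nVdash ((p1 \to (p1 \to \neg p1)) \to \neg (p1 \to \neg p1)) \to (((p1 \lor \neg p1) \to p1) \to (p1 \land \neg p1)): already at 0 itself, 0 \Vdash (p1 \to (p1 \to \neg p1)) \to \neg (p1 \to \neg p1) but 0 \nVdash ((p1 \lor \neg p1) \to p1) \to (p1 \land \neg p1).
0 \nVdash ((p1 \lor \neg p1) \to p1) \to (p1 \land \neg p1): already at 0 itself, 0 \Vdash (p1 \lor \neg p1) \to p1 but 0 \nVdash p1 \land \neg p1.
0 \nVdash p1 \land \neg p1 since 0 fails p1.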